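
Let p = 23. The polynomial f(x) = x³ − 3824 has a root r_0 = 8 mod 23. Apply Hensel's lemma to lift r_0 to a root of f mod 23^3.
r_2 = 12060 (mod 12167)

Hensel: r_{i+1} = r_i − f(r_i)/f′(r_i) mod 23^{i+2}, where f′(x) = 3x². Iterate:
  r_0 = 8 (mod 23)
  r_1 = 422 (mod 529)
  r_2 = 12060 (mod 12167)
Final: r = 12060 with f(r) ≡ 0 mod 23^3.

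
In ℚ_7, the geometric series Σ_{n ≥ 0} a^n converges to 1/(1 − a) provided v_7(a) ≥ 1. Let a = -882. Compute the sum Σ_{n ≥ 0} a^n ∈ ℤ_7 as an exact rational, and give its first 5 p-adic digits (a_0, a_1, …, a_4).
Σ a^n = 1/(1 − a) = 1/883;  first 5 digits = (1, 0, 3, 4, 1)

v_7(a) = 2 ≥ 1, so the series converges in ℤ_7 to 1/(1 − a) = 1/(1 − (-882)) = 1/883. Expand this rational in ℤ_7: compute digits iteratively via d_i = x_i mod 7, x_{i+1} = (x_i − d_i)/7. The first 5 digits are (1, 0, 3, 4, 1).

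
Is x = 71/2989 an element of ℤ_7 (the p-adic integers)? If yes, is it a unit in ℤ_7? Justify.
x ∉ ℤ_7 (v_7(x) = -2 < 0)

ℤ_7 = {x ∈ ℚ_7 : v_7(x) ≥ 0} and ℤ_7^× = {x ∈ ℤ_7 : v_7(x) = 0}. Here v_7(71/2989) = v_7(num) − v_7(den) = -2; compare against these criteria.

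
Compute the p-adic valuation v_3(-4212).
v_3(-4212) = 4

v_3(n) is the largest exponent k such that 3^k divides n. Factor out: -4212 = -3^4 · 52. (Sign doesn't affect v_p.) So v_3(-4212) = 4.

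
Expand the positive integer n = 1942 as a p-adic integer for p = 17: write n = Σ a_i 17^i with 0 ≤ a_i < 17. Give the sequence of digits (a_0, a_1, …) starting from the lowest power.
(a_0, a_1, …) = (4, 12, 6)

Repeated division by 17 gives the digits low-to-high: 1942 = 4 + 12·17^1 + 6·17^2. Digit sequence: (4, 12, 6).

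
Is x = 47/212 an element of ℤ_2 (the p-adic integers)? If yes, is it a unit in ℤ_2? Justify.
x ∉ ℤ_2 (v_2(x) = -2 < 0)

ℤ_2 = {x ∈ ℚ_2 : v_2(x) ≥ 0} and ℤ_2^× = {x ∈ ℤ_2 : v_2(x) = 0}. Here v_2(47/212) = v_2(num) − v_2(den) = -2; compare against these criteria.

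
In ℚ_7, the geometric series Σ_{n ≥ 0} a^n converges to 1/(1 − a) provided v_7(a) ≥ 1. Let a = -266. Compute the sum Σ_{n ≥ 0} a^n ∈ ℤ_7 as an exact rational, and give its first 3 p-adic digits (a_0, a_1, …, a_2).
Σ a^n = 1/(1 − a) = 1/267;  first 3 digits = (1, 4, 3)

v_7(a) = 1 ≥ 1, so the series converges in ℤ_7 to 1/(1 − a) = 1/(1 − (-266)) = 1/267. Expand this rational in ℤ_7: compute digits iteratively via d_i = x_i mod 7, x_{i+1} = (x_i − d_i)/7. The first 3 digits are (1, 4, 3).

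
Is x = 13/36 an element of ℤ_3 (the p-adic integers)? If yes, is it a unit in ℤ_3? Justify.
x ∉ ℤ_3 (v_3(x) = -2 < 0)

ℤ_3 = {x ∈ ℚ_3 : v_3(x) ≥ 0} and ℤ_3^× = {x ∈ ℤ_3 : v_3(x) = 0}. Here v_3(13/36) = v_3(num) − v_3(den) = -2; compare against these criteria.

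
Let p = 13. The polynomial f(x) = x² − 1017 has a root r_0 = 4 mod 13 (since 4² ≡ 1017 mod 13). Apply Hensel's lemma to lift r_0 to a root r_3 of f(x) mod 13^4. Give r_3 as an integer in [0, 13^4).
r_3 = 8389 (mod 28561)

Hensel's recurrence: r_{i+1} = r_i − f(r_i)·(f′(r_i))^{-1} mod 13^{i+2}, with f′(x) = 2x. Iterate:
  r_0 = 4 (mod 13)
  r_1 = 108 (mod 169)
  r_2 = 1798 (mod 2197)
  r_3 = 8389 (mod 28561)
Final: r_3 = 8389, and one checks f(r_3) ≡ 0 mod 13^4.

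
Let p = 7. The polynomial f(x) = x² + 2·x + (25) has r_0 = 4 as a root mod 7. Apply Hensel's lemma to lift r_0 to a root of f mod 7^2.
r_1 = 4 (mod 49)

Hensel: r_{i+1} = r_i − f(r_i)·(f′(r_i))^{-1} mod 7^{i+2}, f′(x) = 2x + 2. Iterate:
  r_0 = 4 (mod 7)
  r_1 = 4 (mod 49)
Final: r = 4 satisfies f(r) ≡ 0 mod 7^2.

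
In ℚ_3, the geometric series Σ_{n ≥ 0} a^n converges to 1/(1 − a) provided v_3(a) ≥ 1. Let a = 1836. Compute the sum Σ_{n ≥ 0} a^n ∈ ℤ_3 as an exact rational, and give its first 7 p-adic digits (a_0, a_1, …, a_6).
Σ a^n = 1/(1 − a) = -1/1835;  first 7 digits = (1, 0, 0, 2, 1, 1, 0)

v_3(a) = 3 ≥ 1, so the series converges in ℤ_3 to 1/(1 − a) = 1/(1 − 1836) = -1/1835. Expand this rational in ℤ_3: compute digits iteratively via d_i = x_i mod 3, x_{i+1} = (x_i − d_i)/3. The first 7 digits are (1, 0, 0, 2, 1, 1, 0).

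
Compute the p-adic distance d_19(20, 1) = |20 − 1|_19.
d_19(20, 1) = 1/19

Step 1 — x − y = 20 − 1 = 19. Step 2 — v_19(19) = 1 (factor: 19 = (19^1 · 1); the sign does not affect v_p). Step 3 — |x − y|_19 = 19^{-1} = 1/19.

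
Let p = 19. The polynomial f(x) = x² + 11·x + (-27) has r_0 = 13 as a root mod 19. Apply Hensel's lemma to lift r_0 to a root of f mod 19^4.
r_3 = 23763 (mod 130321)

Hensel: r_{i+1} = r_i − f(r_i)·(f′(r_i))^{-1} mod 19^{i+2}, f′(x) = 2x + 11. Iterate:
  r_0 = 13 (mod 19)
  r_1 = 298 (mod 361)
  r_2 = 3186 (mod 6859)
  r_3 = 23763 (mod 130321)
Final: r = 23763 satisfies f(r) ≡ 0 mod 19^4.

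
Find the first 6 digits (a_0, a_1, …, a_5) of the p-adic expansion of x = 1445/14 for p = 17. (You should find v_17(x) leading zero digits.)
(a_0, …, a_5) = (0, 0, 4, 1, 6, 13)

v_17(1445/14) = 2, so a_0 = ... = a_1 = 0. Factor out: x = 17^2 · u with u = 5/14 a unit in ℤ_17. Expand u iteratively via a_{v+i} = u_i mod 17, u_{i+1} = (u_i − a_{v+i})/17:
  u_0 = 5/14;  a_2 = 4;  u_1 = (u_0 − 4)/17 = -3/14
  u_1 = -3/14;  a_3 = 1;  u_2 = (u_1 − 1)/17 = -1/14
  u_2 = -1/14;  a_4 = 6;  u_3 = (u_2 − 6)/17 = -5/14
  u_3 = -5/14;  a_5 = 13;  u_4 = (u_3 − 13)/17 = -11/14
Digits: (0, 0, 4, 1, 6, 13).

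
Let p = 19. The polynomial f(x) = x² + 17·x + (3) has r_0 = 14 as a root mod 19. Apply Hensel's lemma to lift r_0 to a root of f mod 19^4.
r_3 = 107478 (mod 130321)

Hensel: r_{i+1} = r_i − f(r_i)·(f′(r_i))^{-1} mod 19^{i+2}, f′(x) = 2x + 17. Iterate:
  r_0 = 14 (mod 19)
  r_1 = 261 (mod 361)
  r_2 = 4593 (mod 6859)
  r_3 = 107478 (mod 130321)
Final: r = 107478 satisfies f(r) ≡ 0 mod 19^4.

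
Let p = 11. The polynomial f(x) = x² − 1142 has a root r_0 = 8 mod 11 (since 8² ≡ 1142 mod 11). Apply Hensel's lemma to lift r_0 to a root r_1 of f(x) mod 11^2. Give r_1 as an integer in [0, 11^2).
r_1 = 30 (mod 121)

Hensel's recurrence: r_{i+1} = r_i − f(r_i)·(f′(r_i))^{-1} mod 11^{i+2}, with f′(x) = 2x. Iterate:
  r_0 = 8 (mod 11)
  r_1 = 30 (mod 121)
Final: r_1 = 30, and one checks f(r_1) ≡ 0 mod 11^2.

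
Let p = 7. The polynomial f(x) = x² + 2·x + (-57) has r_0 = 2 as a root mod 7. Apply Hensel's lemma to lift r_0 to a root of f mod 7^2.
r_1 = 2 (mod 49)

Hensel: r_{i+1} = r_i − f(r_i)·(f′(r_i))^{-1} mod 7^{i+2}, f′(x) = 2x + 2. Iterate:
  r_0 = 2 (mod 7)
  r_1 = 2 (mod 49)
Final: r = 2 satisfies f(r) ≡ 0 mod 7^2.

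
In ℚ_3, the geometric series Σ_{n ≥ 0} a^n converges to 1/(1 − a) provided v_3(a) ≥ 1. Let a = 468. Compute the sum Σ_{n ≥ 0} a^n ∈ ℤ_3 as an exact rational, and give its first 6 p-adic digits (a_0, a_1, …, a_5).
Σ a^n = 1/(1 − a) = -1/467;  first 6 digits = (1, 0, 1, 2, 0, 0)

v_3(a) = 2 ≥ 1, so the series converges in ℤ_3 to 1/(1 − a) = 1/(1 − 468) = -1/467. Expand this rational in ℤ_3: compute digits iteratively via d_i = x_i mod 3, x_{i+1} = (x_i − d_i)/3. The first 6 digits are (1, 0, 1, 2, 0, 0).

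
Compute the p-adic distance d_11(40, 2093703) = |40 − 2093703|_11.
d_11(40, 2093703) = 1/161051

Step 1 — x − y = 40 − 2093703 = -2093663. Step 2 — v_11(-2093663) = 5 (factor: -2093663 = −(11^5 · 13); the sign does not affect v_p). Step 3 — |x − y|_11 = 11^{-5} = 1/161051.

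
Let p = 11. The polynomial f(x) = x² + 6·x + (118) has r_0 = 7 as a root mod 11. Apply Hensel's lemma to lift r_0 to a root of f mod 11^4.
r_3 = 11546 (mod 14641)

Hensel: r_{i+1} = r_i − f(r_i)·(f′(r_i))^{-1} mod 11^{i+2}, f′(x) = 2x + 6. Iterate:
  r_0 = 7 (mod 11)
  r_1 = 51 (mod 121)
  r_2 = 898 (mod 1331)
  r_3 = 11546 (mod 14641)
Final: r = 11546 satisfies f(r) ≡ 0 mod 11^4.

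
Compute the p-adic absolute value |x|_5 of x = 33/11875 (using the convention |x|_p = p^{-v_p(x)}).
|33/11875|_5 = 625

Step 1 — compute v_5(x) by factoring powers of 5 out of the numerator and denominator: v_5(33/11875) = -4. Step 2 — apply |x|_p = p^{-v_p(x)} = 5^{4} = 625.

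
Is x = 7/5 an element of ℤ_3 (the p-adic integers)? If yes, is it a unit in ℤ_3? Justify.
x ∈ ℤ_3^× (unit); v_3(x) = 0

ℤ_3 = {x ∈ ℚ_3 : v_3(x) ≥ 0} and ℤ_3^× = {x ∈ ℤ_3 : v_3(x) = 0}. Here v_3(7/5) = v_3(num) − v_3(den) = 0; compare against these criteria.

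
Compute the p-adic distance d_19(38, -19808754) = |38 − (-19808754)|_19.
d_19(38, -19808754) = 1/2476099

Step 1 — x − y = 38 − (-19808754) = 19808792. Step 2 — v_19(19808792) = 5 (factor: 19808792 = (19^5 · 8); the sign does not affect v_p). Step 3 — |x − y|_19 = 19^{-5} = 1/2476099.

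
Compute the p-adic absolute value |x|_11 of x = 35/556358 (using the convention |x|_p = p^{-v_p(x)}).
|35/556358|_11 = 14641

Step 1 — compute v_11(x) by factoring powers of 11 out of the numerator and denominator: v_11(35/556358) = -4. Step 2 — apply |x|_p = p^{-v_p(x)} = 11^{4} = 14641.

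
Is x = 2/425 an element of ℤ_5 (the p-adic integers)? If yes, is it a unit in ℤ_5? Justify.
x ∉ ℤ_5 (v_5(x) = -2 < 0)

ℤ_5 = {x ∈ ℚ_5 : v_5(x) ≥ 0} and ℤ_5^× = {x ∈ ℤ_5 : v_5(x) = 0}. Here v_5(2/425) = v_5(num) − v_5(den) = -2; compare against these criteria.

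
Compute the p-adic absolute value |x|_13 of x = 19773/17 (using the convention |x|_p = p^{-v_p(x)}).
|19773/17|_13 = 1/2197

Step 1 — compute v_13(x) by factoring powers of 13 out of the numerator and denominator: v_13(19773/17) = 3. Step 2 — apply |x|_p = p^{-v_p(x)} = 13^{-3} = 1/2197.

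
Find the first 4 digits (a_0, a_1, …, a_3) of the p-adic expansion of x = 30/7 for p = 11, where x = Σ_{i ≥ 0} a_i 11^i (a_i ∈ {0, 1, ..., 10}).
(a_0, …, a_3) = (9, 9, 7, 4)

v_11(30/7) = 0 (numerator and denominator both coprime to 11), so x ∈ ℤ_11^×. Compute digits iteratively via a_i = x_i mod 11, x_{i+1} = (x_i − a_i)/11, with x_0 = x:
  x_0 = 30/7;  a_0 = 9;  x_1 = (x_0 − 9)/11 = -3/7
  x_1 = -3/7;  a_1 = 9;  x_2 = (x_1 − 9)/11 = -6/7
  x_2 = -6/7;  a_2 = 7;  x_3 = (x_2 − 7)/11 = -5/7
  x_3 = -5/7;  a_3 = 4;  x_4 = (x_3 − 4)/11 = -3/7
Digits: (9, 9, 7, 4).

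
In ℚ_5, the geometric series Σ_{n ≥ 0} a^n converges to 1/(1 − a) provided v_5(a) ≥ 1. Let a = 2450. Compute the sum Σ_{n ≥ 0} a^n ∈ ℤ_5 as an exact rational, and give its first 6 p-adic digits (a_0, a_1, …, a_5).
Σ a^n = 1/(1 − a) = -1/2449;  first 6 digits = (1, 0, 3, 4, 2, 1)

v_5(a) = 2 ≥ 1, so the series converges in ℤ_5 to 1/(1 − a) = 1/(1 − 2450) = -1/2449. Expand this rational in ℤ_5: compute digits iteratively via d_i = x_i mod 5, x_{i+1} = (x_i − d_i)/5. The first 6 digits are (1, 0, 3, 4, 2, 1).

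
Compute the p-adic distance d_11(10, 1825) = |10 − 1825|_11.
d_11(10, 1825) = 1/121

Step 1 — x − y = 10 − 1825 = -1815. Step 2 — v_11(-1815) = 2 (factor: -1815 = −(11^2 · 15); the sign does not affect v_p). Step 3 — |x − y|_11 = 11^{-2} = 1/121.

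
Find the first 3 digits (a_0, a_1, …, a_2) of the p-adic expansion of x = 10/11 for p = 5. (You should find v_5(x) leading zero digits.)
(a_0, …, a_2) = (0, 2, 1)

v_5(10/11) = 1, so a_0 = ... = a_0 = 0. Factor out: x = 5^1 · u with u = 2/11 a unit in ℤ_5. Expand u iteratively via a_{v+i} = u_i mod 5, u_{i+1} = (u_i − a_{v+i})/5:
  u_0 = 2/11;  a_1 = 2;  u_1 = (u_0 − 2)/5 = -4/11
  u_1 = -4/11;  a_2 = 1;  u_2 = (u_1 − 1)/5 = -3/11
Digits: (0, 2, 1).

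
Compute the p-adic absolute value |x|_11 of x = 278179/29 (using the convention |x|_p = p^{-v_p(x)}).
|278179/29|_11 = 1/14641

Step 1 — compute v_11(x) by factoring powers of 11 out of the numerator and denominator: v_11(278179/29) = 4. Step 2 — apply |x|_p = p^{-v_p(x)} = 11^{-4} = 1/14641.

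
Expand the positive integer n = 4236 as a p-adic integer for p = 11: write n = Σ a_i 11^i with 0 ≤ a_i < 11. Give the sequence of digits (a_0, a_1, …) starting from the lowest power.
(a_0, a_1, …) = (1, 0, 2, 3)

Repeated division by 11 gives the digits low-to-high: 4236 = 1 + 2·11^2 + 3·11^3. Digit sequence: (1, 0, 2, 3).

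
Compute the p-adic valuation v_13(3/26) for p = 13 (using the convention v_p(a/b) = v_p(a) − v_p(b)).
v_13(3/26) = -1

Factor powers of 13 from the numerator and denominator of the reduced fraction: 3 = 13^0 · 3 and 26 = 13^1 · 2. Apply v_p(a/b) = v_p(a) − v_p(b): v_13(3/26) = 0 − 1 = -1.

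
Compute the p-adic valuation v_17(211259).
v_17(211259) = 3

v_17(n) is the largest exponent k such that 17^k divides n. Factor out: 211259 = 17^3 · 43. (Sign doesn't affect v_p.) So v_17(211259) = 3.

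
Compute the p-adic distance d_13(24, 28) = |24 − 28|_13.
d_13(24, 28) = 1

Step 1 — x − y = 24 − 28 = -4. Step 2 — v_13(-4) = 0 (factor: -4 = −(13^0 · 4); the sign does not affect v_p). Step 3 — |x − y|_13 = 13^{0} = 1.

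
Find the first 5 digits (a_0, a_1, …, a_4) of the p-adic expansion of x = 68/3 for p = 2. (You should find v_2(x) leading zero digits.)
(a_0, …, a_4) = (0, 0, 1, 1, 0)

v_2(68/3) = 2, so a_0 = ... = a_1 = 0. Factor out: x = 2^2 · u with u = 17/3 a unit in ℤ_2. Expand u iteratively via a_{v+i} = u_i mod 2, u_{i+1} = (u_i − a_{v+i})/2:
  u_0 = 17/3;  a_2 = 1;  u_1 = (u_0 − 1)/2 = 7/3
  u_1 = 7/3;  a_3 = 1;  u_2 = (u_1 − 1)/2 = 2/3
  u_2 = 2/3;  a_4 = 0;  u_3 = (u_2 − 0)/2 = 1/3
Digits: (0, 0, 1, 1, 0).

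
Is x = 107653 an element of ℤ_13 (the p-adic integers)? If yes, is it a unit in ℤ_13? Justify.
x ∈ ℤ_13 but not a unit; v_13(x) = 3 > 0

ℤ_13 = {x ∈ ℚ_13 : v_13(x) ≥ 0} and ℤ_13^× = {x ∈ ℤ_13 : v_13(x) = 0}. Here v_13(107653) = v_13(num) − v_13(den) = 3; compare against these criteria.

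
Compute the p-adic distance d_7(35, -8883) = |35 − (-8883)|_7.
d_7(35, -8883) = 1/343

Step 1 — x − y = 35 − (-8883) = 8918. Step 2 — v_7(8918) = 3 (factor: 8918 = (7^3 · 26); the sign does not affect v_p). Step 3 — |x − y|_7 = 7^{-3} = 1/343.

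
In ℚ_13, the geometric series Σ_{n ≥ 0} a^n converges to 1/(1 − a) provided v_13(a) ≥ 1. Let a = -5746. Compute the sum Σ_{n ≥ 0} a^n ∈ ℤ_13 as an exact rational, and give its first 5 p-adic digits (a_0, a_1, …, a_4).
Σ a^n = 1/(1 − a) = 1/5747;  first 5 digits = (1, 0, 5, 10, 11)

v_13(a) = 2 ≥ 1, so the series converges in ℤ_13 to 1/(1 − a) = 1/(1 − (-5746)) = 1/5747. Expand this rational in ℤ_13: compute digits iteratively via d_i = x_i mod 13, x_{i+1} = (x_i − d_i)/13. The first 5 digits are (1, 0, 5, 10, 11).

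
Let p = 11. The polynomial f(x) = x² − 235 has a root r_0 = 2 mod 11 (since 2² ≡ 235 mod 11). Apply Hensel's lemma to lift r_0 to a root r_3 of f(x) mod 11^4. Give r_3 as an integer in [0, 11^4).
r_3 = 453 (mod 14641)

Hensel's recurrence: r_{i+1} = r_i − f(r_i)·(f′(r_i))^{-1} mod 11^{i+2}, with f′(x) = 2x. Iterate:
  r_0 = 2 (mod 11)
  r_1 = 90 (mod 121)
  r_2 = 453 (mod 1331)
  r_3 = 453 (mod 14641)
Final: r_3 = 453, and one checks f(r_3) ≡ 0 mod 11^4.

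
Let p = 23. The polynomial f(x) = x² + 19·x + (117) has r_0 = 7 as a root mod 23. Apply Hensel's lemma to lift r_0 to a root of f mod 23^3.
r_2 = 1088 (mod 12167)

Hensel: r_{i+1} = r_i − f(r_i)·(f′(r_i))^{-1} mod 23^{i+2}, f′(x) = 2x + 19. Iterate:
  r_0 = 7 (mod 23)
  r_1 = 30 (mod 529)
  r_2 = 1088 (mod 12167)
Final: r = 1088 satisfies f(r) ≡ 0 mod 23^3.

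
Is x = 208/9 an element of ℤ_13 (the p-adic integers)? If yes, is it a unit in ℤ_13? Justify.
x ∈ ℤ_13 but not a unit; v_13(x) = 1 > 0

ℤ_13 = {x ∈ ℚ_13 : v_13(x) ≥ 0} and ℤ_13^× = {x ∈ ℤ_13 : v_13(x) = 0}. Here v_13(208/9) = v_13(num) − v_13(den) = 1; compare against these criteria.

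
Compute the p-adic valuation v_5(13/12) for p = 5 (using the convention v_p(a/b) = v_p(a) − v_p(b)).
v_5(13/12) = 0

Factor powers of 5 from the numerator and denominator of the reduced fraction: 13 = 5^0 · 13 and 12 = 5^0 · 12. Apply v_p(a/b) = v_p(a) − v_p(b): v_5(13/12) = 0 − 0 = 0.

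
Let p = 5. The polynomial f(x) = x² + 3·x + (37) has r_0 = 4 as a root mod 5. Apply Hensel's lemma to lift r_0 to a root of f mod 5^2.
r_1 = 14 (mod 25)

Hensel: r_{i+1} = r_i − f(r_i)·(f′(r_i))^{-1} mod 5^{i+2}, f′(x) = 2x + 3. Iterate:
  r_0 = 4 (mod 5)
  r_1 = 14 (mod 25)
Final: r = 14 satisfies f(r) ≡ 0 mod 5^2.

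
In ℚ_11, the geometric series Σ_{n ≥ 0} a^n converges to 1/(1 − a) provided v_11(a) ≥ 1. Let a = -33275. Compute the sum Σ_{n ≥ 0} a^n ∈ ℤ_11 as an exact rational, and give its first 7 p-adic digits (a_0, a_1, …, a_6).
Σ a^n = 1/(1 − a) = 1/33276;  first 7 digits = (1, 0, 0, 8, 8, 10, 8)

v_11(a) = 3 ≥ 1, so the series converges in ℤ_11 to 1/(1 − a) = 1/(1 − (-33275)) = 1/33276. Expand this rational in ℤ_11: compute digits iteratively via d_i = x_i mod 11, x_{i+1} = (x_i − d_i)/11. The first 7 digits are (1, 0, 0, 8, 8, 10, 8).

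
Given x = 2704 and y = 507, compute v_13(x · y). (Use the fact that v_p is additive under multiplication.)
v_13(1370928) = 4

v_p(x) = 2 (factor: 2704 = 13^2 · 16); v_p(y) = 2 (factor: 507 = 13^2 · 3). Additivity: v_p(xy) = v_p(x) + v_p(y) = 2 + 2 = 4. (Direct check: xy = 1370928 = 13^4 · (48).)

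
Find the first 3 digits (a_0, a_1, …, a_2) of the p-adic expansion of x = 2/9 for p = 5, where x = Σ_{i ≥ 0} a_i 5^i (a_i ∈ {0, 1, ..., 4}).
(a_0, …, a_2) = (3, 0, 1)

v_5(2/9) = 0 (numerator and denominator both coprime to 5), so x ∈ ℤ_5^×. Compute digits iteratively via a_i = x_i mod 5, x_{i+1} = (x_i − a_i)/5, with x_0 = x:
  x_0 = 2/9;  a_0 = 3;  x_1 = (x_0 − 3)/5 = -5/9
  x_1 = -5/9;  a_1 = 0;  x_2 = (x_1 − 0)/5 = -1/9
  x_2 = -1/9;  a_2 = 1;  x_3 = (x_2 − 1)/5 = -2/9
Digits: (3, 0, 1).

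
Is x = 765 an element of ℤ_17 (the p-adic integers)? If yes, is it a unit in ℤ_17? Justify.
x ∈ ℤ_17 but not a unit; v_17(x) = 1 > 0

ℤ_17 = {x ∈ ℚ_17 : v_17(x) ≥ 0} and ℤ_17^× = {x ∈ ℤ_17 : v_17(x) = 0}. Here v_17(765) = v_17(num) − v_17(den) = 1; compare against these criteria.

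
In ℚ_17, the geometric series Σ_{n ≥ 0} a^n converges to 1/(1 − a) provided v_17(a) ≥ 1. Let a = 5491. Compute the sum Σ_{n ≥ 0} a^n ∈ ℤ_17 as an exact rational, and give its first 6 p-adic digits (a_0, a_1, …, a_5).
Σ a^n = 1/(1 − a) = -1/5490;  first 6 digits = (1, 0, 2, 1, 4, 4)

v_17(a) = 2 ≥ 1, so the series converges in ℤ_17 to 1/(1 − a) = 1/(1 − 5491) = -1/5490. Expand this rational in ℤ_17: compute digits iteratively via d_i = x_i mod 17, x_{i+1} = (x_i − d_i)/17. The first 6 digits are (1, 0, 2, 1, 4, 4).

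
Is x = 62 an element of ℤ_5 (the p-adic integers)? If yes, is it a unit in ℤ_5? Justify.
x ∈ ℤ_5^× (unit); v_5(x) = 0

ℤ_5 = {x ∈ ℚ_5 : v_5(x) ≥ 0} and ℤ_5^× = {x ∈ ℤ_5 : v_5(x) = 0}. Here v_5(62) = v_5(num) − v_5(den) = 0; compare against these criteria.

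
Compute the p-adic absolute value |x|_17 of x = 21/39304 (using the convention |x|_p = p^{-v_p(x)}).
|21/39304|_17 = 4913

Step 1 — compute v_17(x) by factoring powers of 17 out of the numerator and denominator: v_17(21/39304) = -3. Step 2 — apply |x|_p = p^{-v_p(x)} = 17^{3} = 4913.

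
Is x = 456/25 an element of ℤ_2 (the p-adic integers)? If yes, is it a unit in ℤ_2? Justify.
x ∈ ℤ_2 but not a unit; v_2(x) = 3 > 0

ℤ_2 = {x ∈ ℚ_2 : v_2(x) ≥ 0} and ℤ_2^× = {x ∈ ℤ_2 : v_2(x) = 0}. Here v_2(456/25) = v_2(num) − v_2(den) = 3; compare against these criteria.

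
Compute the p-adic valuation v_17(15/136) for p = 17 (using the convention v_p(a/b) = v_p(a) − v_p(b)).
v_17(15/136) = -1

Factor powers of 17 from the numerator and denominator of the reduced fraction: 15 = 17^0 · 15 and 136 = 17^1 · 8. Apply v_p(a/b) = v_p(a) − v_p(b): v_17(15/136) = 0 − 1 = -1.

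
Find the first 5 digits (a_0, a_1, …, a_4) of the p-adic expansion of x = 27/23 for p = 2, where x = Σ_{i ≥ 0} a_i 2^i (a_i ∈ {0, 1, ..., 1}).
(a_0, …, a_4) = (1, 0, 1, 1, 1)

v_2(27/23) = 0 (numerator and denominator both coprime to 2), so x ∈ ℤ_2^×. Compute digits iteratively via a_i = x_i mod 2, x_{i+1} = (x_i − a_i)/2, with x_0 = x:
  x_0 = 27/23;  a_0 = 1;  x_1 = (x_0 − 1)/2 = 2/23
  x_1 = 2/23;  a_1 = 0;  x_2 = (x_1 − 0)/2 = 1/23
  x_2 = 1/23;  a_2 = 1;  x_3 = (x_2 − 1)/2 = -11/23
  x_3 = -11/23;  a_3 = 1;  x_4 = (x_3 − 1)/2 = -17/23
  x_4 = -17/23;  a_4 = 1;  x_5 = (x_4 − 1)/2 = -20/23
Digits: (1, 0, 1, 1, 1).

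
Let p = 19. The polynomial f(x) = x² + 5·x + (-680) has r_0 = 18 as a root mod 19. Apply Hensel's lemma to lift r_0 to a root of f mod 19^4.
r_3 = 10335 (mod 130321)

Hensel: r_{i+1} = r_i − f(r_i)·(f′(r_i))^{-1} mod 19^{i+2}, f′(x) = 2x + 5. Iterate:
  r_0 = 18 (mod 19)
  r_1 = 227 (mod 361)
  r_2 = 3476 (mod 6859)
  r_3 = 10335 (mod 130321)
Final: r = 10335 satisfies f(r) ≡ 0 mod 19^4.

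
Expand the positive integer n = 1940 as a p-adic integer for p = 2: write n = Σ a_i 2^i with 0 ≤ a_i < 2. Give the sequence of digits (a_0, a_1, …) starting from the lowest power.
(a_0, a_1, …) = (0, 0, 1, 0, 1, 0, 0, 1, 1, 1, 1)

Repeated division by 2 gives the digits low-to-high: 1940 = 1·2^2 + 1·2^4 + 1·2^7 + 1·2^8 + 1·2^9 + 1·2^10. Digit sequence: (0, 0, 1, 0, 1, 0, 0, 1, 1, 1, 1).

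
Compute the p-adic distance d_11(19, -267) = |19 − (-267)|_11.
d_11(19, -267) = 1/11

Step 1 — x − y = 19 − (-267) = 286. Step 2 — v_11(286) = 1 (factor: 286 = (11^1 · 26); the sign does not affect v_p). Step 3 — |x − y|_11 = 11^{-1} = 1/11.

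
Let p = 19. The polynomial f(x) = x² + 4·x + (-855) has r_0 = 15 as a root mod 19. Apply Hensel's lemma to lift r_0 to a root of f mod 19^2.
r_1 = 53 (mod 361)

Hensel: r_{i+1} = r_i − f(r_i)·(f′(r_i))^{-1} mod 19^{i+2}, f′(x) = 2x + 4. Iterate:
  r_0 = 15 (mod 19)
  r_1 = 53 (mod 361)
Final: r = 53 satisfies f(r) ≡ 0 mod 19^2.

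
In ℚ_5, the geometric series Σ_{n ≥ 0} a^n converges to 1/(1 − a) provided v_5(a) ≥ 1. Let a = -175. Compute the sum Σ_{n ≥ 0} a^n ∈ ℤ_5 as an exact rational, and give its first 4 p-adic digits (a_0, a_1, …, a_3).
Σ a^n = 1/(1 − a) = 1/176;  first 4 digits = (1, 0, 3, 3)

v_5(a) = 2 ≥ 1, so the series converges in ℤ_5 to 1/(1 − a) = 1/(1 − (-175)) = 1/176. Expand this rational in ℤ_5: compute digits iteratively via d_i = x_i mod 5, x_{i+1} = (x_i − d_i)/5. The first 4 digits are (1, 0, 3, 3).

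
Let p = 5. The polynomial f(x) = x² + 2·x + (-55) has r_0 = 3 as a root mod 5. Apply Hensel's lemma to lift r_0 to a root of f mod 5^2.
r_1 = 8 (mod 25)

Hensel: r_{i+1} = r_i − f(r_i)·(f′(r_i))^{-1} mod 5^{i+2}, f′(x) = 2x + 2. Iterate:
  r_0 = 3 (mod 5)
  r_1 = 8 (mod 25)
Final: r = 8 satisfies f(r) ≡ 0 mod 5^2.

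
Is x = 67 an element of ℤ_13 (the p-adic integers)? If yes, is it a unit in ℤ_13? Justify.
x ∈ ℤ_13^× (unit); v_13(x) = 0

ℤ_13 = {x ∈ ℚ_13 : v_13(x) ≥ 0} and ℤ_13^× = {x ∈ ℤ_13 : v_13(x) = 0}. Here v_13(67) = v_13(num) − v_13(den) = 0; compare against these criteria.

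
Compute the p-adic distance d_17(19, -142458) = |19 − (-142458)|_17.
d_17(19, -142458) = 1/4913

Step 1 — x − y = 19 − (-142458) = 142477. Step 2 — v_17(142477) = 3 (factor: 142477 = (17^3 · 29); the sign does not affect v_p). Step 3 — |x − y|_17 = 17^{-3} = 1/4913.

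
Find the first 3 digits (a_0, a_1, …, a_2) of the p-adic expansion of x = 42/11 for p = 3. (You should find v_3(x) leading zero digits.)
(a_0, …, a_2) = (0, 1, 2)

v_3(42/11) = 1, so a_0 = ... = a_0 = 0. Factor out: x = 3^1 · u with u = 14/11 a unit in ℤ_3. Expand u iteratively via a_{v+i} = u_i mod 3, u_{i+1} = (u_i − a_{v+i})/3:
  u_0 = 14/11;  a_1 = 1;  u_1 = (u_0 − 1)/3 = 1/11
  u_1 = 1/11;  a_2 = 2;  u_2 = (u_1 − 2)/3 = -7/11
Digits: (0, 1, 2).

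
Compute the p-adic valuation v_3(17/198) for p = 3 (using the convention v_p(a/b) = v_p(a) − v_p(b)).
v_3(17/198) = -2

Factor powers of 3 from the numerator and denominator of the reduced fraction: 17 = 3^0 · 17 and 198 = 3^2 · 22. Apply v_p(a/b) = v_p(a) − v_p(b): v_3(17/198) = 0 − 2 = -2.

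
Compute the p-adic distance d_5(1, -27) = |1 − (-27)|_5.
d_5(1, -27) = 1

Step 1 — x − y = 1 − (-27) = 28. Step 2 — v_5(28) = 0 (factor: 28 = (5^0 · 28); the sign does not affect v_p). Step 3 — |x − y|_5 = 5^{0} = 1.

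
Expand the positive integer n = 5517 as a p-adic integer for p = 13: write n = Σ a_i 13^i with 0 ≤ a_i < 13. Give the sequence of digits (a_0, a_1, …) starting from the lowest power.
(a_0, a_1, …) = (5, 8, 6, 2)

Repeated division by 13 gives the digits low-to-high: 5517 = 5 + 8·13^1 + 6·13^2 + 2·13^3. Digit sequence: (5, 8, 6, 2).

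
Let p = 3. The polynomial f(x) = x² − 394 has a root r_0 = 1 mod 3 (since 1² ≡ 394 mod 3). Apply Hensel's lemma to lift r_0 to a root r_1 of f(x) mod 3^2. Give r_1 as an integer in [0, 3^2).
r_1 = 4 (mod 9)

Hensel's recurrence: r_{i+1} = r_i − f(r_i)·(f′(r_i))^{-1} mod 3^{i+2}, with f′(x) = 2x. Iterate:
  r_0 = 1 (mod 3)
  r_1 = 4 (mod 9)
Final: r_1 = 4, and one checks f(r_1) ≡ 0 mod 3^2.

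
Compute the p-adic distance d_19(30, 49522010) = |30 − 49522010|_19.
d_19(30, 49522010) = 1/2476099

Step 1 — x − y = 30 − 49522010 = -49521980. Step 2 — v_19(-49521980) = 5 (factor: -49521980 = −(19^5 · 20); the sign does not affect v_p). Step 3 — |x − y|_19 = 19^{-5} = 1/2476099.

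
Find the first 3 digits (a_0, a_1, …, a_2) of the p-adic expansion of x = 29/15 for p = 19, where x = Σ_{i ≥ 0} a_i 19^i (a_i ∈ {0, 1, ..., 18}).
(a_0, …, a_2) = (7, 1, 5)

v_19(29/15) = 0 (numerator and denominator both coprime to 19), so x ∈ ℤ_19^×. Compute digits iteratively via a_i = x_i mod 19, x_{i+1} = (x_i − a_i)/19, with x_0 = x:
  x_0 = 29/15;  a_0 = 7;  x_1 = (x_0 − 7)/19 = -4/15
  x_1 = -4/15;  a_1 = 1;  x_2 = (x_1 − 1)/19 = -1/15
  x_2 = -1/15;  a_2 = 5;  x_3 = (x_2 − 5)/19 = -4/15
Digits: (7, 1, 5).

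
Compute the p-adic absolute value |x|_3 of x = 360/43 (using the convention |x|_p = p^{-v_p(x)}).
|360/43|_3 = 1/9

Step 1 — compute v_3(x) by factoring powers of 3 out of the numerator and denominator: v_3(360/43) = 2. Step 2 — apply |x|_p = p^{-v_p(x)} = 3^{-2} = 1/9.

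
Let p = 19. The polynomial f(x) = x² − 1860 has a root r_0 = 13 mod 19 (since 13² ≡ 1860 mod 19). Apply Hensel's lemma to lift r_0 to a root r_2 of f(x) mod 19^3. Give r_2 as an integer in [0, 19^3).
r_2 = 6340 (mod 6859)

Hensel's recurrence: r_{i+1} = r_i − f(r_i)·(f′(r_i))^{-1} mod 19^{i+2}, with f′(x) = 2x. Iterate:
  r_0 = 13 (mod 19)
  r_1 = 203 (mod 361)
  r_2 = 6340 (mod 6859)
Final: r_2 = 6340, and one checks f(r_2) ≡ 0 mod 19^3.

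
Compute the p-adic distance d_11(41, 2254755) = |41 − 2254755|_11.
d_11(41, 2254755) = 1/161051

Step 1 — x − y = 41 − 2254755 = -2254714. Step 2 — v_11(-2254714) = 5 (factor: -2254714 = −(11^5 · 14); the sign does not affect v_p). Step 3 — |x − y|_11 = 11^{-5} = 1/161051.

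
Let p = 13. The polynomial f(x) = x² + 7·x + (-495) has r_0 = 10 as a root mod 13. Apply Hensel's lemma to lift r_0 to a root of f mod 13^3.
r_2 = 504 (mod 2197)

Hensel: r_{i+1} = r_i − f(r_i)·(f′(r_i))^{-1} mod 13^{i+2}, f′(x) = 2x + 7. Iterate:
  r_0 = 10 (mod 13)
  r_1 = 166 (mod 169)
  r_2 = 504 (mod 2197)
Final: r = 504 satisfies f(r) ≡ 0 mod 13^3.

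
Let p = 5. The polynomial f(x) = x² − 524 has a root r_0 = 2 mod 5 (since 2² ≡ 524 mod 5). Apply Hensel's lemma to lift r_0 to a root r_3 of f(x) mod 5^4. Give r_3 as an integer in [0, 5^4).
r_3 = 532 (mod 625)

Hensel's recurrence: r_{i+1} = r_i − f(r_i)·(f′(r_i))^{-1} mod 5^{i+2}, with f′(x) = 2x. Iterate:
  r_0 = 2 (mod 5)
  r_1 = 7 (mod 25)
  r_2 = 32 (mod 125)
  r_3 = 532 (mod 625)
Final: r_3 = 532, and one checks f(r_3) ≡ 0 mod 5^4.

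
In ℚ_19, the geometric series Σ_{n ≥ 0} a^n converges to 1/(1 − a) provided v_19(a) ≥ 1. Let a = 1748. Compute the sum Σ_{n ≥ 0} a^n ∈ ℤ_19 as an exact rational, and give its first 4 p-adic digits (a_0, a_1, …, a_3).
Σ a^n = 1/(1 − a) = -1/1747;  first 4 digits = (1, 16, 13, 0)

v_19(a) = 1 ≥ 1, so the series converges in ℤ_19 to 1/(1 − a) = 1/(1 − 1748) = -1/1747. Expand this rational in ℤ_19: compute digits iteratively via d_i = x_i mod 19, x_{i+1} = (x_i − d_i)/19. The first 4 digits are (1, 16, 13, 0).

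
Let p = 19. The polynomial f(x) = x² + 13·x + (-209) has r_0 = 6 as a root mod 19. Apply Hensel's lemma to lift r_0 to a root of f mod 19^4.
r_3 = 2248 (mod 130321)

Hensel: r_{i+1} = r_i − f(r_i)·(f′(r_i))^{-1} mod 19^{i+2}, f′(x) = 2x + 13. Iterate:
  r_0 = 6 (mod 19)
  r_1 = 82 (mod 361)
  r_2 = 2248 (mod 6859)
  r_3 = 2248 (mod 130321)
Final: r = 2248 satisfies f(r) ≡ 0 mod 19^4.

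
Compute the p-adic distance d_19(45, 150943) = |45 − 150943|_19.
d_19(45, 150943) = 1/6859

Step 1 — x − y = 45 − 150943 = -150898. Step 2 — v_19(-150898) = 3 (factor: -150898 = −(19^3 · 22); the sign does not affect v_p). Step 3 — |x − y|_19 = 19^{-3} = 1/6859.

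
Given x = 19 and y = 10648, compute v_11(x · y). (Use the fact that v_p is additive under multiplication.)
v_11(202312) = 3

v_p(x) = 0 (factor: 19 = 11^0 · 19); v_p(y) = 3 (factor: 10648 = 11^3 · 8). Additivity: v_p(xy) = v_p(x) + v_p(y) = 0 + 3 = 3. (Direct check: xy = 202312 = 11^3 · (152).)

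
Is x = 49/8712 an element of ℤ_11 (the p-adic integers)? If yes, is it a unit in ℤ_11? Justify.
x ∉ ℤ_11 (v_11(x) = -2 < 0)

ℤ_11 = {x ∈ ℚ_11 : v_11(x) ≥ 0} and ℤ_11^× = {x ∈ ℤ_11 : v_11(x) = 0}. Here v_11(49/8712) = v_11(num) − v_11(den) = -2; compare against these criteria.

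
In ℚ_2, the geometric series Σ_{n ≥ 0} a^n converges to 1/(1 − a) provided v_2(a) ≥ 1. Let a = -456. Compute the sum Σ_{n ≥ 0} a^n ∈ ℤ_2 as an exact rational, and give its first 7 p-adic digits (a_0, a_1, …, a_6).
Σ a^n = 1/(1 − a) = 1/457;  first 7 digits = (1, 0, 0, 1, 1, 1, 1)

v_2(a) = 3 ≥ 1, so the series converges in ℤ_2 to 1/(1 − a) = 1/(1 − (-456)) = 1/457. Expand this rational in ℤ_2: compute digits iteratively via d_i = x_i mod 2, x_{i+1} = (x_i − d_i)/2. The first 7 digits are (1, 0, 0, 1, 1, 1, 1).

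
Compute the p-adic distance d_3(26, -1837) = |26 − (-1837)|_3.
d_3(26, -1837) = 1/81

Step 1 — x − y = 26 − (-1837) = 1863. Step 2 — v_3(1863) = 4 (factor: 1863 = (3^4 · 23); the sign does not affect v_p). Step 3 — |x − y|_3 = 3^{-4} = 1/81.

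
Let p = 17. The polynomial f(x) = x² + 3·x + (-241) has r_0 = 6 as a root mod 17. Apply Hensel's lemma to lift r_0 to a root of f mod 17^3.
r_2 = 4103 (mod 4913)

Hensel: r_{i+1} = r_i − f(r_i)·(f′(r_i))^{-1} mod 17^{i+2}, f′(x) = 2x + 3. Iterate:
  r_0 = 6 (mod 17)
  r_1 = 57 (mod 289)
  r_2 = 4103 (mod 4913)
Final: r = 4103 satisfies f(r) ≡ 0 mod 17^3.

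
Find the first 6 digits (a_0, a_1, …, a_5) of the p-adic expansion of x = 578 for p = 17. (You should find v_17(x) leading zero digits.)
(a_0, …, a_5) = (0, 0, 2, 0, 0, 0)

v_17(578) = 2, so a_0 = ... = a_1 = 0. Factor out: x = 17^2 · u with u = 2 a unit in ℤ_17. Expand u iteratively via a_{v+i} = u_i mod 17, u_{i+1} = (u_i − a_{v+i})/17:
  u_0 = 2;  a_2 = 2;  u_1 = (u_0 − 2)/17 = 0
  u_1 = 0;  a_3 = 0;  u_2 = (u_1 − 0)/17 = 0
  u_2 = 0;  a_4 = 0;  u_3 = (u_2 − 0)/17 = 0
  u_3 = 0;  a_5 = 0;  u_4 = (u_3 − 0)/17 = 0
Digits: (0, 0, 2, 0, 0, 0).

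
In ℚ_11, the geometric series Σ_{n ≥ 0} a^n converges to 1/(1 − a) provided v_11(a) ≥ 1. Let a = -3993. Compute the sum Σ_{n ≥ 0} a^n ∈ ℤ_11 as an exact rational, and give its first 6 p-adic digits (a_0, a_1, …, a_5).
Σ a^n = 1/(1 − a) = 1/3994;  first 6 digits = (1, 0, 0, 8, 10, 10)

v_11(a) = 3 ≥ 1, so the series converges in ℤ_11 to 1/(1 − a) = 1/(1 − (-3993)) = 1/3994. Expand this rational in ℤ_11: compute digits iteratively via d_i = x_i mod 11, x_{i+1} = (x_i − d_i)/11. The first 6 digits are (1, 0, 0, 8, 10, 10).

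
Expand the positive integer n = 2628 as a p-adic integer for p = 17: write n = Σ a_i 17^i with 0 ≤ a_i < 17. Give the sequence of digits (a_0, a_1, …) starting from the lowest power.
(a_0, a_1, …) = (10, 1, 9)

Repeated division by 17 gives the digits low-to-high: 2628 = 10 + 1·17^1 + 9·17^2. Digit sequence: (10, 1, 9).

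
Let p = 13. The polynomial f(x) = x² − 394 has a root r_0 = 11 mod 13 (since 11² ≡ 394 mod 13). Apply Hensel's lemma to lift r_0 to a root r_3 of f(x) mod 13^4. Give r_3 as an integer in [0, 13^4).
r_3 = 18068 (mod 28561)

Hensel's recurrence: r_{i+1} = r_i − f(r_i)·(f′(r_i))^{-1} mod 13^{i+2}, with f′(x) = 2x. Iterate:
  r_0 = 11 (mod 13)
  r_1 = 154 (mod 169)
  r_2 = 492 (mod 2197)
  r_3 = 18068 (mod 28561)
Final: r_3 = 18068, and one checks f(r_3) ≡ 0 mod 13^4.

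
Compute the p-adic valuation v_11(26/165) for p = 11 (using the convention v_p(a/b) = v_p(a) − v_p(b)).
v_11(26/165) = -1

Factor powers of 11 from the numerator and denominator of the reduced fraction: 26 = 11^0 · 26 and 165 = 11^1 · 15. Apply v_p(a/b) = v_p(a) − v_p(b): v_11(26/165) = 0 − 1 = -1.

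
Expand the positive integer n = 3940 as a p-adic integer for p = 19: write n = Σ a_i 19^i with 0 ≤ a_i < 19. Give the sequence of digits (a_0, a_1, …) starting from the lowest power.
(a_0, a_1, …) = (7, 17, 10)

Repeated division by 19 gives the digits low-to-high: 3940 = 7 + 17·19^1 + 10·19^2. Digit sequence: (7, 17, 10).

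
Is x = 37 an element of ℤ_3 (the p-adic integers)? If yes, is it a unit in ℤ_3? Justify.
x ∈ ℤ_3^× (unit); v_3(x) = 0

ℤ_3 = {x ∈ ℚ_3 : v_3(x) ≥ 0} and ℤ_3^× = {x ∈ ℤ_3 : v_3(x) = 0}. Here v_3(37) = v_3(num) − v_3(den) = 0; compare against these criteria.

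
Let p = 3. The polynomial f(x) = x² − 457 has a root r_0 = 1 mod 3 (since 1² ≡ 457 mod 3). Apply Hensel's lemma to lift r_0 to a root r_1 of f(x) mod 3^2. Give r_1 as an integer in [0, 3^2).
r_1 = 4 (mod 9)

Hensel's recurrence: r_{i+1} = r_i − f(r_i)·(f′(r_i))^{-1} mod 3^{i+2}, with f′(x) = 2x. Iterate:
  r_0 = 1 (mod 3)
  r_1 = 4 (mod 9)
Final: r_1 = 4, and one checks f(r_1) ≡ 0 mod 3^2.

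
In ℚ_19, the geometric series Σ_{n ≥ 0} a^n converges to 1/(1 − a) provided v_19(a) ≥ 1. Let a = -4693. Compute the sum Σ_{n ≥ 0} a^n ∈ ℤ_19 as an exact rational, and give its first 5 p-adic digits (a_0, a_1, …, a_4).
Σ a^n = 1/(1 − a) = 1/4694;  first 5 digits = (1, 0, 6, 18, 16)

v_19(a) = 2 ≥ 1, so the series converges in ℤ_19 to 1/(1 − a) = 1/(1 − (-4693)) = 1/4694. Expand this rational in ℤ_19: compute digits iteratively via d_i = x_i mod 19, x_{i+1} = (x_i − d_i)/19. The first 5 digits are (1, 0, 6, 18, 16).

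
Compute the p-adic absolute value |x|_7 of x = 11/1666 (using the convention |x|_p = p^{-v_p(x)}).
|11/1666|_7 = 49

Step 1 — compute v_7(x) by factoring powers of 7 out of the numerator and denominator: v_7(11/1666) = -2. Step 2 — apply |x|_p = p^{-v_p(x)} = 7^{2} = 49.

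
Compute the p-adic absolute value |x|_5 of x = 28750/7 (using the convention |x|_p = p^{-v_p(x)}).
|28750/7|_5 = 1/625

Step 1 — compute v_5(x) by factoring powers of 5 out of the numerator and denominator: v_5(28750/7) = 4. Step 2 — apply |x|_p = p^{-v_p(x)} = 5^{-4} = 1/625.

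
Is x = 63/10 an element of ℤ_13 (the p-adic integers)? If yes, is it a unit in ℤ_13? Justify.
x ∈ ℤ_13^× (unit); v_13(x) = 0

ℤ_13 = {x ∈ ℚ_13 : v_13(x) ≥ 0} and ℤ_13^× = {x ∈ ℤ_13 : v_13(x) = 0}. Here v_13(63/10) = v_13(num) − v_13(den) = 0; compare against these criteria.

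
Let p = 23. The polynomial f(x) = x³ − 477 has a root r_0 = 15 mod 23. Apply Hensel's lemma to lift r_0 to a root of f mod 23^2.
r_1 = 314 (mod 529)

Hensel: r_{i+1} = r_i − f(r_i)/f′(r_i) mod 23^{i+2}, where f′(x) = 3x². Iterate:
  r_0 = 15 (mod 23)
  r_1 = 314 (mod 529)
Final: r = 314 with f(r) ≡ 0 mod 23^2.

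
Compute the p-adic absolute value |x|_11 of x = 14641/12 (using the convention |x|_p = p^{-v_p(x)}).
|14641/12|_11 = 1/14641

Step 1 — compute v_11(x) by factoring powers of 11 out of the numerator and denominator: v_11(14641/12) = 4. Step 2 — apply |x|_p = p^{-v_p(x)} = 11^{-4} = 1/14641.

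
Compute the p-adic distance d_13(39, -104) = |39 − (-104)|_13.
d_13(39, -104) = 1/13

Step 1 — x − y = 39 − (-104) = 143. Step 2 — v_13(143) = 1 (factor: 143 = (13^1 · 11); the sign does not affect v_p). Step 3 — |x − y|_13 = 13^{-1} = 1/13.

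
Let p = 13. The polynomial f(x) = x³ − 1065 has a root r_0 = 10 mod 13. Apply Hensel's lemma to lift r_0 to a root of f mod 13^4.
r_3 = 5483 (mod 28561)

Hensel: r_{i+1} = r_i − f(r_i)/f′(r_i) mod 13^{i+2}, where f′(x) = 3x². Iterate:
  r_0 = 10 (mod 13)
  r_1 = 75 (mod 169)
  r_2 = 1089 (mod 2197)
  r_3 = 5483 (mod 28561)
Final: r = 5483 with f(r) ≡ 0 mod 13^4.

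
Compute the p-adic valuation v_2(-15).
v_2(-15) = 0

v_2(n) is the largest exponent k such that 2^k divides n. Factor out: -15 = -2^0 · 15. (Sign doesn't affect v_p.) So v_2(-15) = 0.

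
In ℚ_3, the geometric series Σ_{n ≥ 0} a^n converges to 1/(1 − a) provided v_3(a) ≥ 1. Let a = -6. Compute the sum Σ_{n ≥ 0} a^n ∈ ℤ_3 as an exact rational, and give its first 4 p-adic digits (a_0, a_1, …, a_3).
Σ a^n = 1/(1 − a) = 1/7;  first 4 digits = (1, 1, 0, 2)

v_3(a) = 1 ≥ 1, so the series converges in ℤ_3 to 1/(1 − a) = 1/(1 − (-6)) = 1/7. Expand this rational in ℤ_3: compute digits iteratively via d_i = x_i mod 3, x_{i+1} = (x_i − d_i)/3. The first 4 digits are (1, 1, 0, 2).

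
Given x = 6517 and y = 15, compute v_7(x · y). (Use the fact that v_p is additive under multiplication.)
v_7(97755) = 3

v_p(x) = 3 (factor: 6517 = 7^3 · 19); v_p(y) = 0 (factor: 15 = 7^0 · 15). Additivity: v_p(xy) = v_p(x) + v_p(y) = 3 + 0 = 3. (Direct check: xy = 97755 = 7^3 · (285).)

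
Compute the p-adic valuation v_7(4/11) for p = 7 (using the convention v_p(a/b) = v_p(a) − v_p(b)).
v_7(4/11) = 0

Factor powers of 7 from the numerator and denominator of the reduced fraction: 4 = 7^0 · 4 and 11 = 7^0 · 11. Apply v_p(a/b) = v_p(a) − v_p(b): v_7(4/11) = 0 − 0 = 0.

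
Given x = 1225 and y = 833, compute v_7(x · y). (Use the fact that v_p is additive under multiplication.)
v_7(1020425) = 4

v_p(x) = 2 (factor: 1225 = 7^2 · 25); v_p(y) = 2 (factor: 833 = 7^2 · 17). Additivity: v_p(xy) = v_p(x) + v_p(y) = 2 + 2 = 4. (Direct check: xy = 1020425 = 7^4 · (425).)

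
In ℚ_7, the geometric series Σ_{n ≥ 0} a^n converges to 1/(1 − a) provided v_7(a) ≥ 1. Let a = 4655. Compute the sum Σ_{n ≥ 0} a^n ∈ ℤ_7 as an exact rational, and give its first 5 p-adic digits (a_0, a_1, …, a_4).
Σ a^n = 1/(1 − a) = -1/4654;  first 5 digits = (1, 0, 4, 6, 3)

v_7(a) = 2 ≥ 1, so the series converges in ℤ_7 to 1/(1 − a) = 1/(1 − 4655) = -1/4654. Expand this rational in ℤ_7: compute digits iteratively via d_i = x_i mod 7, x_{i+1} = (x_i − d_i)/7. The first 5 digits are (1, 0, 4, 6, 3).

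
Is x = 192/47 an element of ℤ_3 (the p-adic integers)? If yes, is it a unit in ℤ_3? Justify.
x ∈ ℤ_3 but not a unit; v_3(x) = 1 > 0

ℤ_3 = {x ∈ ℚ_3 : v_3(x) ≥ 0} and ℤ_3^× = {x ∈ ℤ_3 : v_3(x) = 0}. Here v_3(192/47) = v_3(num) − v_3(den) = 1; compare against these criteria.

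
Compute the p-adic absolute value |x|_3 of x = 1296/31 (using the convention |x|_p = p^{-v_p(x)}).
|1296/31|_3 = 1/81

Step 1 — compute v_3(x) by factoring powers of 3 out of the numerator and denominator: v_3(1296/31) = 4. Step 2 — apply |x|_p = p^{-v_p(x)} = 3^{-4} = 1/81.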